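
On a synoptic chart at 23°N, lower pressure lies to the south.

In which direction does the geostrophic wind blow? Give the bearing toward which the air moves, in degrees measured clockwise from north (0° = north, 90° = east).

The pressure-gradient force points toward the south (bearing 180°).
Geostrophic balance: in the Northern Hemisphere the Coriolis force deflects motion to the right, so the geostrophic wind blows 90° to the right of the pressure-gradient force (low pressure on the left).
Rotating 180° by 90° clockwise gives 270° — the wind blows toward the west.

270°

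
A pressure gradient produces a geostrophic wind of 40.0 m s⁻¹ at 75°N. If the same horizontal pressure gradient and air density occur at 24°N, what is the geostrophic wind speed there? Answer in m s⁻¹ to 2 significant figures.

With the same pressure gradient and density, V_g ∝ 1/f ∝ 1/sin φ.
V₂ = V₁ · sin φ₁ / sin φ₂ = 40.0 × sin 75° / sin 24°
V₂ = 40.0 × 0.9659/0.4067 = 95 m s⁻¹

95 m s⁻¹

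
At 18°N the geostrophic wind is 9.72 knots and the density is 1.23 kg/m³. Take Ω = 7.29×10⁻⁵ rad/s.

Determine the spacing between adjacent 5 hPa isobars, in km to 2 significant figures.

1800 km

Coriolis parameter at 18°N:
f = 2Ω sin φ = 2 × 7.29×10⁻⁵ × sin 18° = 4.51×10⁻⁵ s⁻¹
Wind speed in SI: 9.72 knots = 5.00 m/s
Geostrophic balance rearranged: |∂P/∂n| = f ρ V_g
|∂P/∂n| = 4.51×10⁻⁵ × 1.23 × 5.00 = 2.77×10⁻⁴ Pa/m
Isobar spacing: Δn = ΔP/|∂P/∂n| = 500 Pa / 2.77×10⁻⁴ Pa/m = 1804349 m ≈ 1800 km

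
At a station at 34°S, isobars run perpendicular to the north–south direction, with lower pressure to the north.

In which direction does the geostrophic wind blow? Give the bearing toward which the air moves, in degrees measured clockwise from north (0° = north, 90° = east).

270°

The pressure-gradient force points toward the north (bearing 000°).
Geostrophic balance: in the Southern Hemisphere the Coriolis force deflects motion to the left, so the geostrophic wind blows 90° to the left of the pressure-gradient force (low pressure on the right).
Rotating 000° by 90° counterclockwise gives 270° — the wind blows toward the west.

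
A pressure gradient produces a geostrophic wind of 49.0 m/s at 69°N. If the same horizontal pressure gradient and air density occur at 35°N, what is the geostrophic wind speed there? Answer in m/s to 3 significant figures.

79.8 m/s

With the same pressure gradient and density, V_g ∝ 1/f ∝ 1/sin φ.
V₂ = V₁ · sin φ₁ / sin φ₂ = 49.0 × sin 69° / sin 35°
V₂ = 49.0 × 0.9336/0.5736 = 79.8 m/s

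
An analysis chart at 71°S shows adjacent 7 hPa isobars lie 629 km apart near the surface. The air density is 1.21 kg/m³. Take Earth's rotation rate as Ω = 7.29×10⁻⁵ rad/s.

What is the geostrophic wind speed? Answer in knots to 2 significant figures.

Coriolis parameter at 71°S:
f = 2Ω sin φ = 2 × 7.29×10⁻⁵ × sin 71° = 1.38×10⁻⁴ s⁻¹
Pressure gradient: |∂P/∂n| = 700 Pa / 629000 m = 1.11×10⁻³ Pa/m
Geostrophic balance (pressure-gradient force = Coriolis force):
V_g = (1/(fρ)) |∂P/∂n| = 1.11×10⁻³ / (1.38×10⁻⁴ × 1.21) = 6.67 m/s
Converting: 6.67 m/s × 1.944 = 13 knots

13 knots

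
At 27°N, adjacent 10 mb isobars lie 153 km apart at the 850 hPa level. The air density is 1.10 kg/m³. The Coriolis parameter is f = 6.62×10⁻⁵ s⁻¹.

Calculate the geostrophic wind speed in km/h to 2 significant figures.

320 km/h

Pressure gradient: |∂P/∂n| = 1000 Pa / 153000 m = 6.54×10⁻³ Pa/m
Geostrophic balance (pressure-gradient force = Coriolis force):
V_g = (1/(fρ)) |∂P/∂n| = 6.54×10⁻³ / (6.62×10⁻⁵ × 1.10) = 89.8 m/s
Converting: 89.8 m/s × 3.6 = 320 km/h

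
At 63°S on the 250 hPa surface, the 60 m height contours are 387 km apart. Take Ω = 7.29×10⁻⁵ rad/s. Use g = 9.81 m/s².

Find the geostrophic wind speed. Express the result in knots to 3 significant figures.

Coriolis parameter at 63°S:
f = 2Ω sin φ = 2 × 7.29×10⁻⁵ × sin 63° = 1.30×10⁻⁴ s⁻¹
Height gradient: |∂Z/∂n| = 60 m / 387000 m = 1.55×10⁻⁴
On a pressure surface, geostrophic balance gives V_g = (g/f)|∂Z/∂n|:
V_g = 9.81 × 1.55×10⁻⁴ / 1.30×10⁻⁴ = 11.7 m/s
Converting: 11.7 m/s × 1.944 = 22.8 knots

22.8 knots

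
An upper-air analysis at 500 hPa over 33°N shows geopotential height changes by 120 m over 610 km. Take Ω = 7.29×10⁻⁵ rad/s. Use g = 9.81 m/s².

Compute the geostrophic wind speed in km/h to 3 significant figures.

87.5 km/h

Coriolis parameter at 33°N:
f = 2Ω sin φ = 2 × 7.29×10⁻⁵ × sin 33° = 7.94×10⁻⁵ s⁻¹
Height gradient: |∂Z/∂n| = 120 m / 610000 m = 1.97×10⁻⁴
On a pressure surface, geostrophic balance gives V_g = (g/f)|∂Z/∂n|:
V_g = 9.81 × 1.97×10⁻⁴ / 7.94×10⁻⁵ = 24.3 m/s
Converting: 24.3 m/s × 3.6 = 87.5 km/h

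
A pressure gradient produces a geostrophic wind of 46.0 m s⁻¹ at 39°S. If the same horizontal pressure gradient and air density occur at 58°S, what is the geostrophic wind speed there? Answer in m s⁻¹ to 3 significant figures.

34.1 m s⁻¹

With the same pressure gradient and density, V_g ∝ 1/f ∝ 1/sin φ.
V₂ = V₁ · sin φ₁ / sin φ₂ = 46.0 × sin 39° / sin 58°
V₂ = 46.0 × 0.6293/0.8480 = 34.1 m s⁻¹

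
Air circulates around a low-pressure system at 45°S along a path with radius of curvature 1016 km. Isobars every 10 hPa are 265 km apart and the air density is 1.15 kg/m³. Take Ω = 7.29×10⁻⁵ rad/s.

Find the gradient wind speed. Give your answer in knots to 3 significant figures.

Coriolis parameter at 45°S:
f = 2Ω sin φ = 2 × 7.29×10⁻⁵ × sin 45° = 1.03×10⁻⁴ s⁻¹
Pressure gradient: |∂P/∂n| = 1000 Pa / 265000 m = 3.77×10⁻³ Pa/m
Geostrophic speed: V_g = |∂P/∂n|/(fρ) = 3.77×10⁻³/(1.03×10⁻⁴ × 1.15) = 31.8 m/s
Around a low, centrifugal force acts outward with Coriolis, so pressure-gradient force balances both:
(1/ρ)|∂P/∂n| = fV + V²/R  →  V² + fR·V − fR·V_g = 0
With fR = 1.03×10⁻⁴ × 1016×10³ m = 105 m/s:
V = [−fR + √((fR)² + 4 fR V_g)]/2 = [−105 + √(105² + 4×105×31.8)]/2 = 25.6 m/s
Subgeostrophic (V < V_g = 31.8 m/s), as expected around a low.
Converting: 25.6 m/s × 1.944 = 49.7 knots

49.7 knots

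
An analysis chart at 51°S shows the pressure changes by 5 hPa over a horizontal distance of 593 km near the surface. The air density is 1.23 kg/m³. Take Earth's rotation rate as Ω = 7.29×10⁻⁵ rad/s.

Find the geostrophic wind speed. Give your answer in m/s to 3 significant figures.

Coriolis parameter at 51°S:
f = 2Ω sin φ = 2 × 7.29×10⁻⁵ × sin 51° = 1.13×10⁻⁴ s⁻¹
Pressure gradient: |∂P/∂n| = 500 Pa / 593000 m = 8.43×10⁻⁴ Pa/m
Geostrophic balance (pressure-gradient force = Coriolis force):
V_g = (1/(fρ)) |∂P/∂n| = 8.43×10⁻⁴ / (1.13×10⁻⁴ × 1.23) = 6.05 m/s

6.05 m/s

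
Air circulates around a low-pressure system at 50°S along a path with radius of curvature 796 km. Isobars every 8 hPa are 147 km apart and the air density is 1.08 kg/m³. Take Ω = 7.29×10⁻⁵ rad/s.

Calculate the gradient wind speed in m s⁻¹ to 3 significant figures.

Coriolis parameter at 50°S:
f = 2Ω sin φ = 2 × 7.29×10⁻⁵ × sin 50° = 1.12×10⁻⁴ s⁻¹
Pressure gradient: |∂P/∂n| = 800 Pa / 147000 m = 5.44×10⁻³ Pa/m
Geostrophic speed: V_g = |∂P/∂n|/(fρ) = 5.44×10⁻³/(1.12×10⁻⁴ × 1.08) = 45.1 m/s
Around a low, centrifugal force acts outward with Coriolis, so pressure-gradient force balances both:
(1/ρ)|∂P/∂n| = fV + V²/R  →  V² + fR·V − fR·V_g = 0
With fR = 1.12×10⁻⁴ × 796×10³ m = 88.9 m/s:
V = [−fR + √((fR)² + 4 fR V_g)]/2 = [−88.9 + √(88.9² + 4×88.9×45.1)]/2 = 32.9 m/s
Subgeostrophic (V < V_g = 45.1 m/s), as expected around a low.

32.9 m s⁻¹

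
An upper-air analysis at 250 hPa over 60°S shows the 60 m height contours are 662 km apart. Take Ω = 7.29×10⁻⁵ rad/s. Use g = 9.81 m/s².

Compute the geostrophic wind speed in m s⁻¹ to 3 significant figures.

7.04 m s⁻¹

Coriolis parameter at 60°S:
f = 2Ω sin φ = 2 × 7.29×10⁻⁵ × sin 60° = 1.26×10⁻⁴ s⁻¹
Height gradient: |∂Z/∂n| = 60 m / 662000 m = 9.06×10⁻⁵
On a pressure surface, geostrophic balance gives V_g = (g/f)|∂Z/∂n|:
V_g = 9.81 × 9.06×10⁻⁵ / 1.26×10⁻⁴ = 7.04 m/s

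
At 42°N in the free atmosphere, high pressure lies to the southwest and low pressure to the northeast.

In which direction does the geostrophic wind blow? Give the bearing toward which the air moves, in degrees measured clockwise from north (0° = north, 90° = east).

135°

The pressure-gradient force points toward the northeast (bearing 045°).
Geostrophic balance: in the Northern Hemisphere the Coriolis force deflects motion to the right, so the geostrophic wind blows 90° to the right of the pressure-gradient force (low pressure on the left).
Rotating 045° by 90° clockwise gives 135° — the wind blows toward the southeast.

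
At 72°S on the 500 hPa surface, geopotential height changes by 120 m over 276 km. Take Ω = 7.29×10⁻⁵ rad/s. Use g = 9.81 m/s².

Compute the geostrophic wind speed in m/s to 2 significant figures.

31 m/s

Coriolis parameter at 72°S:
f = 2Ω sin φ = 2 × 7.29×10⁻⁵ × sin 72° = 1.39×10⁻⁴ s⁻¹
Height gradient: |∂Z/∂n| = 120 m / 276000 m = 4.35×10⁻⁴
On a pressure surface, geostrophic balance gives V_g = (g/f)|∂Z/∂n|:
V_g = 9.81 × 4.35×10⁻⁴ / 1.39×10⁻⁴ = 30.8 m/s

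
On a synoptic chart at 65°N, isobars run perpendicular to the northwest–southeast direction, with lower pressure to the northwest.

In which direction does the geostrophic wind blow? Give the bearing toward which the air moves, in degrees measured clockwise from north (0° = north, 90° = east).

The pressure-gradient force points toward the northwest (bearing 315°).
Geostrophic balance: in the Northern Hemisphere the Coriolis force deflects motion to the right, so the geostrophic wind blows 90° to the right of the pressure-gradient force (low pressure on the left).
Rotating 315° by 90° clockwise gives 045° — the wind blows toward the northeast.

045°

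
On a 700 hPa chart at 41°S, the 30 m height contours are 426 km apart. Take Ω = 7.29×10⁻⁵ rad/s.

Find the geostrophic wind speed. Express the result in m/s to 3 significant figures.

7.22 m/s

Coriolis parameter at 41°S:
f = 2Ω sin φ = 2 × 7.29×10⁻⁵ × sin 41° = 9.57×10⁻⁵ s⁻¹
Height gradient: |∂Z/∂n| = 30 m / 426000 m = 7.04×10⁻⁵
On a pressure surface, geostrophic balance gives V_g = (g/f)|∂Z/∂n|:
V_g = 9.81 × 7.04×10⁻⁵ / 9.57×10⁻⁵ = 7.22 m/s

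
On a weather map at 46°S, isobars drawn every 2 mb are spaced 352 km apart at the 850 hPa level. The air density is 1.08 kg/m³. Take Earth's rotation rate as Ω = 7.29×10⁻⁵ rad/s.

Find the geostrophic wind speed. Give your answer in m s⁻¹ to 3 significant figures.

5.02 m s⁻¹

Coriolis parameter at 46°S:
f = 2Ω sin φ = 2 × 7.29×10⁻⁵ × sin 46° = 1.05×10⁻⁴ s⁻¹
Pressure gradient: |∂P/∂n| = 200 Pa / 352000 m = 5.68×10⁻⁴ Pa/m
Geostrophic balance (pressure-gradient force = Coriolis force):
V_g = (1/(fρ)) |∂P/∂n| = 5.68×10⁻⁴ / (1.05×10⁻⁴ × 1.08) = 5.02 m/s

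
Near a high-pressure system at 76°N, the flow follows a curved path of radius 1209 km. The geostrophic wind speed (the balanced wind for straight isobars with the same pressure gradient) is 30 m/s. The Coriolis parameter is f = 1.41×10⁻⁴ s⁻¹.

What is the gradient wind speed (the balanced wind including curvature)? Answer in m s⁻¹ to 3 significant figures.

38.9 m s⁻¹

Around a high, pressure-gradient force acts outward with centrifugal, so Coriolis balances both:
fV = (1/ρ)|∂P/∂n| + V²/R  →  V² − fR·V + fR·V_g = 0
With fR = 1.41×10⁻⁴ × 1209×10³ m = 170 m/s:
V = [fR − √((fR)² − 4 fR V_g)]/2 = [170 − √(170² − 4×170×30)]/2 = 38.9 m/s
Supergeostrophic (V > V_g = 30 m/s), as expected around a high.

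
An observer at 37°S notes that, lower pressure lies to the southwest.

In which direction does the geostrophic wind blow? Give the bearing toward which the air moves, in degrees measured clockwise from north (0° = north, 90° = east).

The pressure-gradient force points toward the southwest (bearing 225°).
Geostrophic balance: in the Southern Hemisphere the Coriolis force deflects motion to the left, so the geostrophic wind blows 90° to the left of the pressure-gradient force (low pressure on the right).
Rotating 225° by 90° counterclockwise gives 135° — the wind blows toward the southeast.

135°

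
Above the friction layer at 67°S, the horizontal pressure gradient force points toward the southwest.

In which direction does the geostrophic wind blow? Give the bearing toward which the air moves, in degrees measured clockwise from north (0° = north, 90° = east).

135°

The pressure-gradient force points toward the southwest (bearing 225°).
Geostrophic balance: in the Southern Hemisphere the Coriolis force deflects motion to the left, so the geostrophic wind blows 90° to the left of the pressure-gradient force (low pressure on the right).
Rotating 225° by 90° counterclockwise gives 135° — the wind blows toward the southeast.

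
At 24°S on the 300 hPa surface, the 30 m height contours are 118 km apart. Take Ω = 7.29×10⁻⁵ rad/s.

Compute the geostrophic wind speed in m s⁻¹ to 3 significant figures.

42.1 m s⁻¹

Coriolis parameter at 24°S:
f = 2Ω sin φ = 2 × 7.29×10⁻⁵ × sin 24° = 5.93×10⁻⁵ s⁻¹
Height gradient: |∂Z/∂n| = 30 m / 118000 m = 2.54×10⁻⁴
On a pressure surface, geostrophic balance gives V_g = (g/f)|∂Z/∂n|:
V_g = 9.81 × 2.54×10⁻⁴ / 5.93×10⁻⁵ = 42.1 m/s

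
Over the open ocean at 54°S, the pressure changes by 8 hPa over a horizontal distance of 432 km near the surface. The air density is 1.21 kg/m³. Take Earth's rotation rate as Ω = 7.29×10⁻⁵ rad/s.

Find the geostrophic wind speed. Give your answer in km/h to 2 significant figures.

Coriolis parameter at 54°S:
f = 2Ω sin φ = 2 × 7.29×10⁻⁵ × sin 54° = 1.18×10⁻⁴ s⁻¹
Pressure gradient: |∂P/∂n| = 800 Pa / 432000 m = 1.85×10⁻³ Pa/m
Geostrophic balance (pressure-gradient force = Coriolis force):
V_g = (1/(fρ)) |∂P/∂n| = 1.85×10⁻³ / (1.18×10⁻⁴ × 1.21) = 13.0 m/s
Converting: 13.0 m/s × 3.6 = 47 km/h

47 km/h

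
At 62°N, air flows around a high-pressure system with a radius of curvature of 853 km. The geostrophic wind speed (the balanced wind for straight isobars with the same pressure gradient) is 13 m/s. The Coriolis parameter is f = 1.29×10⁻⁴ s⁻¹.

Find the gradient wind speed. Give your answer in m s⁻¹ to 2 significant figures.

15 m s⁻¹

Around a high, pressure-gradient force acts outward with centrifugal, so Coriolis balances both:
fV = (1/ρ)|∂P/∂n| + V²/R  →  V² − fR·V + fR·V_g = 0
With fR = 1.29×10⁻⁴ × 853×10³ m = 110 m/s:
V = [fR − √((fR)² − 4 fR V_g)]/2 = [110 − √(110² − 4×110×13)]/2 = 15.1 m/s
Supergeostrophic (V > V_g = 13 m/s), as expected around a high.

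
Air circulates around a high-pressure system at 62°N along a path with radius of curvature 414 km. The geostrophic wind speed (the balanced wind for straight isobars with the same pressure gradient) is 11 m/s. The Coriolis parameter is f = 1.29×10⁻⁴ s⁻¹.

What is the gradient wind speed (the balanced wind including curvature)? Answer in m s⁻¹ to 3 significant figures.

15.5 m s⁻¹

Around a high, pressure-gradient force acts outward with centrifugal, so Coriolis balances both:
fV = (1/ρ)|∂P/∂n| + V²/R  →  V² − fR·V + fR·V_g = 0
With fR = 1.29×10⁻⁴ × 414×10³ m = 53.4 m/s:
V = [fR − √((fR)² − 4 fR V_g)]/2 = [53.4 − √(53.4² − 4×53.4×11)]/2 = 15.5 m/s
Supergeostrophic (V > V_g = 11 m/s), as expected around a high.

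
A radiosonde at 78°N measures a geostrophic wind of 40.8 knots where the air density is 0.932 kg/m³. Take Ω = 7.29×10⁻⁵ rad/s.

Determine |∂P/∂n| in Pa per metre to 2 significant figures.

2.8×10⁻³ Pa/m

Coriolis parameter at 78°N:
f = 2Ω sin φ = 2 × 7.29×10⁻⁵ × sin 78° = 1.43×10⁻⁴ s⁻¹
Wind speed in SI: 40.8 knots = 21.0 m/s
Geostrophic balance rearranged: |∂P/∂n| = f ρ V_g
|∂P/∂n| = 1.43×10⁻⁴ × 0.932 × 21.0 = 2.79×10⁻³ Pa/m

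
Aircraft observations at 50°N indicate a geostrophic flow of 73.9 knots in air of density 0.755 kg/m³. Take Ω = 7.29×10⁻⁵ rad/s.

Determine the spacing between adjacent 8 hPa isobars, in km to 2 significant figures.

Coriolis parameter at 50°N:
f = 2Ω sin φ = 2 × 7.29×10⁻⁵ × sin 50° = 1.12×10⁻⁴ s⁻¹
Wind speed in SI: 73.9 knots = 38.0 m/s
Geostrophic balance rearranged: |∂P/∂n| = f ρ V_g
|∂P/∂n| = 1.12×10⁻⁴ × 0.755 × 38.0 = 3.21×10⁻³ Pa/m
Isobar spacing: Δn = ΔP/|∂P/∂n| = 800 Pa / 3.21×10⁻³ Pa/m = 249545 m ≈ 250 km

250 km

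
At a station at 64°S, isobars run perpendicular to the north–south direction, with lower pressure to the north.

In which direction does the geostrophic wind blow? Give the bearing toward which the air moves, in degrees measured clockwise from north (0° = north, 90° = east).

270°

The pressure-gradient force points toward the north (bearing 000°).
Geostrophic balance: in the Southern Hemisphere the Coriolis force deflects motion to the left, so the geostrophic wind blows 90° to the left of the pressure-gradient force (low pressure on the right).
Rotating 000° by 90° counterclockwise gives 270° — the wind blows toward the west.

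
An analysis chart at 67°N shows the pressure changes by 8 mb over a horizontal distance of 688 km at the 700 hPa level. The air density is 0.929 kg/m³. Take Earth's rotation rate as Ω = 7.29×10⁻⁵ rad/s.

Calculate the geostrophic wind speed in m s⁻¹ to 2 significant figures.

Coriolis parameter at 67°N:
f = 2Ω sin φ = 2 × 7.29×10⁻⁵ × sin 67° = 1.34×10⁻⁴ s⁻¹
Pressure gradient: |∂P/∂n| = 800 Pa / 688000 m = 1.16×10⁻³ Pa/m
Geostrophic balance (pressure-gradient force = Coriolis force):
V_g = (1/(fρ)) |∂P/∂n| = 1.16×10⁻³ / (1.34×10⁻⁴ × 0.929) = 9.33 m/s

9.3 m s⁻¹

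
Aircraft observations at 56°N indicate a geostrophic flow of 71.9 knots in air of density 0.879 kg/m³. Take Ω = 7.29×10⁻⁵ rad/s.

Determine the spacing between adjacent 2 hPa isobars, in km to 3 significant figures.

50.9 km

Coriolis parameter at 56°N:
f = 2Ω sin φ = 2 × 7.29×10⁻⁵ × sin 56° = 1.21×10⁻⁴ s⁻¹
Wind speed in SI: 71.9 knots = 37.0 m/s
Geostrophic balance rearranged: |∂P/∂n| = f ρ V_g
|∂P/∂n| = 1.21×10⁻⁴ × 0.879 × 37.0 = 3.93×10⁻³ Pa/m
Isobar spacing: Δn = ΔP/|∂P/∂n| = 200 Pa / 3.93×10⁻³ Pa/m = 50891 m ≈ 50.9 km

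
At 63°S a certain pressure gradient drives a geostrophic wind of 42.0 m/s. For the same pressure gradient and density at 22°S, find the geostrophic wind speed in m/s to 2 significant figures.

100 m/s

With the same pressure gradient and density, V_g ∝ 1/f ∝ 1/sin φ.
V₂ = V₁ · sin φ₁ / sin φ₂ = 42.0 × sin 63° / sin 22°
V₂ = 42.0 × 0.8910/0.3746 = 100 m/s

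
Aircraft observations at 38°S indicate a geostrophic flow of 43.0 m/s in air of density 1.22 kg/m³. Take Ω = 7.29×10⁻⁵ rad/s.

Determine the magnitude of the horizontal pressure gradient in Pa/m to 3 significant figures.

4.71×10⁻³ Pa/m

Coriolis parameter at 38°S:
f = 2Ω sin φ = 2 × 7.29×10⁻⁵ × sin 38° = 8.98×10⁻⁵ s⁻¹
Geostrophic balance rearranged: |∂P/∂n| = f ρ V_g
|∂P/∂n| = 8.98×10⁻⁵ × 1.22 × 43.0 = 4.71×10⁻³ Pa/m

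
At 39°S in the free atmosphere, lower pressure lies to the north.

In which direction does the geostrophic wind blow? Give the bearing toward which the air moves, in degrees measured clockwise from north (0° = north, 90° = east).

270°

The pressure-gradient force points toward the north (bearing 000°).
Geostrophic balance: in the Southern Hemisphere the Coriolis force deflects motion to the left, so the geostrophic wind blows 90° to the left of the pressure-gradient force (low pressure on the right).
Rotating 000° by 90° counterclockwise gives 270° — the wind blows toward the west.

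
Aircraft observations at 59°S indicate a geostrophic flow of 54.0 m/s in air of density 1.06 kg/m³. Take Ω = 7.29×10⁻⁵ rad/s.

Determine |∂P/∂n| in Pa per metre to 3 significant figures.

Coriolis parameter at 59°S:
f = 2Ω sin φ = 2 × 7.29×10⁻⁵ × sin 59° = 1.25×10⁻⁴ s⁻¹
Geostrophic balance rearranged: |∂P/∂n| = f ρ V_g
|∂P/∂n| = 1.25×10⁻⁴ × 1.06 × 54.0 = 7.15×10⁻³ Pa/m

7.15×10⁻³ Pa/m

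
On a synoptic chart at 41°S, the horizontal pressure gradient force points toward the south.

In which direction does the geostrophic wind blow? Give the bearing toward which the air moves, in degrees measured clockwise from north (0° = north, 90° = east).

The pressure-gradient force points toward the south (bearing 180°).
Geostrophic balance: in the Southern Hemisphere the Coriolis force deflects motion to the left, so the geostrophic wind blows 90° to the left of the pressure-gradient force (low pressure on the right).
Rotating 180° by 90° counterclockwise gives 090° — the wind blows toward the east.

090°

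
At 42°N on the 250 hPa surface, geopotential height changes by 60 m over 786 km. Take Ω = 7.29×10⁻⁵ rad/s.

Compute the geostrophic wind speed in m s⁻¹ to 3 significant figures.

7.68 m s⁻¹

Coriolis parameter at 42°N:
f = 2Ω sin φ = 2 × 7.29×10⁻⁵ × sin 42° = 9.76×10⁻⁵ s⁻¹
Height gradient: |∂Z/∂n| = 60 m / 786000 m = 7.63×10⁻⁵
On a pressure surface, geostrophic balance gives V_g = (g/f)|∂Z/∂n|:
V_g = 9.81 × 7.63×10⁻⁵ / 9.76×10⁻⁵ = 7.68 m/s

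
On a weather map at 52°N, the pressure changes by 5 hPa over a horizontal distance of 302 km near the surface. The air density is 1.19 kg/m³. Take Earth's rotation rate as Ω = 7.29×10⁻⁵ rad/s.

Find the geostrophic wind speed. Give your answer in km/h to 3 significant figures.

Coriolis parameter at 52°N:
f = 2Ω sin φ = 2 × 7.29×10⁻⁵ × sin 52° = 1.15×10⁻⁴ s⁻¹
Pressure gradient: |∂P/∂n| = 500 Pa / 302000 m = 1.66×10⁻³ Pa/m
Geostrophic balance (pressure-gradient force = Coriolis force):
V_g = (1/(fρ)) |∂P/∂n| = 1.66×10⁻³ / (1.15×10⁻⁴ × 1.19) = 12.1 m/s
Converting: 12.1 m/s × 3.6 = 43.6 km/h

43.6 km/h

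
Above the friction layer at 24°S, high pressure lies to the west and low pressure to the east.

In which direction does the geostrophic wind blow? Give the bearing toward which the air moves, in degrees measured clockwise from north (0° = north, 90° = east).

The pressure-gradient force points toward the east (bearing 090°).
Geostrophic balance: in the Southern Hemisphere the Coriolis force deflects motion to the left, so the geostrophic wind blows 90° to the left of the pressure-gradient force (low pressure on the right).
Rotating 090° by 90° counterclockwise gives 000° — the wind blows toward the north.

000°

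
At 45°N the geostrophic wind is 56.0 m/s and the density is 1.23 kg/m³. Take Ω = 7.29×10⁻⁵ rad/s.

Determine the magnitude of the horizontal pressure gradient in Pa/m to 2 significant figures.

Coriolis parameter at 45°N:
f = 2Ω sin φ = 2 × 7.29×10⁻⁵ × sin 45° = 1.03×10⁻⁴ s⁻¹
Geostrophic balance rearranged: |∂P/∂n| = f ρ V_g
|∂P/∂n| = 1.03×10⁻⁴ × 1.23 × 56.0 = 7.10×10⁻³ Pa/m

7.1×10⁻³ Pa/m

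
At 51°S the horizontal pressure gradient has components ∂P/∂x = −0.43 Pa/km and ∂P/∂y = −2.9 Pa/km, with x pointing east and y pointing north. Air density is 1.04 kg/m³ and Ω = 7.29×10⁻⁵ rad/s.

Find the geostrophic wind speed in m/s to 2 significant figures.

25 m/s

Coriolis parameter at 51°S:
f = 2Ω sin φ = 2 × 7.29×10⁻⁵ × sin 51° = 1.13×10⁻⁴ s⁻¹
In the Southern Hemisphere f is negative: f = −1.13×10⁻⁴ s⁻¹.
Component geostrophic relations (x east, y north):
u_g = −(1/(fρ)) ∂P/∂y,  v_g = (1/(fρ)) ∂P/∂x
u_g = −(−2.9×10⁻³)/(−1.13×10⁻⁴ × 1.04) = −24.6 m/s;  v_g = (−0.43×10⁻³)/(−1.13×10⁻⁴ × 1.04) = 3.65 m/s
|V_g| = √(u_g² + v_g²) = 24.9 m/s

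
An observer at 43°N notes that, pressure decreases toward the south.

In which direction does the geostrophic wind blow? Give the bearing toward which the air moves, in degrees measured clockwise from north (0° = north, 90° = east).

The pressure-gradient force points toward the south (bearing 180°).
Geostrophic balance: in the Northern Hemisphere the Coriolis force deflects motion to the right, so the geostrophic wind blows 90° to the right of the pressure-gradient force (low pressure on the left).
Rotating 180° by 90° clockwise gives 270° — the wind blows toward the west.

270°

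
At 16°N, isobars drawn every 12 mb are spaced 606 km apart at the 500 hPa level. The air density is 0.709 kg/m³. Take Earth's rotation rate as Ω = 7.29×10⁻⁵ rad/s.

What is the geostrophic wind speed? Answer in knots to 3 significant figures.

135 knots

Coriolis parameter at 16°N:
f = 2Ω sin φ = 2 × 7.29×10⁻⁵ × sin 16° = 4.02×10⁻⁵ s⁻¹
Pressure gradient: |∂P/∂n| = 1200 Pa / 606000 m = 1.98×10⁻³ Pa/m
Geostrophic balance (pressure-gradient force = Coriolis force):
V_g = (1/(fρ)) |∂P/∂n| = 1.98×10⁻³ / (4.02×10⁻⁵ × 0.709) = 69.5 m/s
Converting: 69.5 m/s × 1.944 = 135 knots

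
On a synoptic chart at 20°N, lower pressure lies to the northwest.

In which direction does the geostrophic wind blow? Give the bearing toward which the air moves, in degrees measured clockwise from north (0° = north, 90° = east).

045°

The pressure-gradient force points toward the northwest (bearing 315°).
Geostrophic balance: in the Northern Hemisphere the Coriolis force deflects motion to the right, so the geostrophic wind blows 90° to the right of the pressure-gradient force (low pressure on the left).
Rotating 315° by 90° clockwise gives 045° — the wind blows toward the northeast.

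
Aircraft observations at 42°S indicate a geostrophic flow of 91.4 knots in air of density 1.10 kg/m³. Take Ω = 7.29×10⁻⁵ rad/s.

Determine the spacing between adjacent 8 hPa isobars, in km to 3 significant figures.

Coriolis parameter at 42°S:
f = 2Ω sin φ = 2 × 7.29×10⁻⁵ × sin 42° = 9.76×10⁻⁵ s⁻¹
Wind speed in SI: 91.4 knots = 47.0 m/s
Geostrophic balance rearranged: |∂P/∂n| = f ρ V_g
|∂P/∂n| = 9.76×10⁻⁵ × 1.10 × 47.0 = 5.05×10⁻³ Pa/m
Isobar spacing: Δn = ΔP/|∂P/∂n| = 800 Pa / 5.05×10⁻³ Pa/m = 158542 m ≈ 159 km

159 km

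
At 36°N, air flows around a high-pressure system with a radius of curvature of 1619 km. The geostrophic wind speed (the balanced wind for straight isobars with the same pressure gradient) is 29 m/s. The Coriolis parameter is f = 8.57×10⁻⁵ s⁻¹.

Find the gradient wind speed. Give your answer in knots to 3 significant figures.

80.2 knots

Around a high, pressure-gradient force acts outward with centrifugal, so Coriolis balances both:
fV = (1/ρ)|∂P/∂n| + V²/R  →  V² − fR·V + fR·V_g = 0
With fR = 8.57×10⁻⁵ × 1619×10³ m = 139 m/s:
V = [fR − √((fR)² − 4 fR V_g)]/2 = [139 − √(139² − 4×139×29)]/2 = 41.3 m/s
Supergeostrophic (V > V_g = 29 m/s), as expected around a high.
Converting: 41.3 m/s × 1.944 = 80.2 knots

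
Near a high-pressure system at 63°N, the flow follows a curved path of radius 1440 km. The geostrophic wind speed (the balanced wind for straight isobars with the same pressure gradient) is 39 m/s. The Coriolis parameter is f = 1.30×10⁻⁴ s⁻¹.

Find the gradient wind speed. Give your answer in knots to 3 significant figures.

Around a high, pressure-gradient force acts outward with centrifugal, so Coriolis balances both:
fV = (1/ρ)|∂P/∂n| + V²/R  →  V² − fR·V + fR·V_g = 0
With fR = 1.30×10⁻⁴ × 1440×10³ m = 187 m/s:
V = [fR − √((fR)² − 4 fR V_g)]/2 = [187 − √(187² − 4×187×39)]/2 = 55.4 m/s
Supergeostrophic (V > V_g = 39 m/s), as expected around a high.
Converting: 55.4 m/s × 1.944 = 108 knots

108 knots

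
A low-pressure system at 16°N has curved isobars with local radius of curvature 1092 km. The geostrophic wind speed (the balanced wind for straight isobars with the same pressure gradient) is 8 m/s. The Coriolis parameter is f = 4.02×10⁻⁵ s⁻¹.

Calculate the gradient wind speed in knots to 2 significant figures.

13 knots

Around a low, centrifugal force acts outward with Coriolis, so pressure-gradient force balances both:
(1/ρ)|∂P/∂n| = fV + V²/R  →  V² + fR·V − fR·V_g = 0
With fR = 4.02×10⁻⁵ × 1092×10³ m = 43.9 m/s:
V = [−fR + √((fR)² + 4 fR V_g)]/2 = [−43.9 + √(43.9² + 4×43.9×8)]/2 = 6.91 m/s
Subgeostrophic (V < V_g = 8 m/s), as expected around a low.
Converting: 6.91 m/s × 1.944 = 13 knots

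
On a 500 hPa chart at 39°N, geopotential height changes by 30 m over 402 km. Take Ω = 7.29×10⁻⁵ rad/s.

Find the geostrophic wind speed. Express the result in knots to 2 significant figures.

Coriolis parameter at 39°N:
f = 2Ω sin φ = 2 × 7.29×10⁻⁵ × sin 39° = 9.18×10⁻⁵ s⁻¹
Height gradient: |∂Z/∂n| = 30 m / 402000 m = 7.46×10⁻⁵
On a pressure surface, geostrophic balance gives V_g = (g/f)|∂Z/∂n|:
V_g = 9.81 × 7.46×10⁻⁵ / 9.18×10⁻⁵ = 7.98 m/s
Converting: 7.98 m/s × 1.944 = 16 knots

16 knots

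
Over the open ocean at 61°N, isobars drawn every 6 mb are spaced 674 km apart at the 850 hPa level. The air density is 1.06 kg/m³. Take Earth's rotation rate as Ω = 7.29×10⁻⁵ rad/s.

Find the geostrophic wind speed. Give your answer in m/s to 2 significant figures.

Coriolis parameter at 61°N:
f = 2Ω sin φ = 2 × 7.29×10⁻⁵ × sin 61° = 1.28×10⁻⁴ s⁻¹
Pressure gradient: |∂P/∂n| = 600 Pa / 674000 m = 8.90×10⁻⁴ Pa/m
Geostrophic balance (pressure-gradient force = Coriolis force):
V_g = (1/(fρ)) |∂P/∂n| = 8.90×10⁻⁴ / (1.28×10⁻⁴ × 1.06) = 6.59 m/s

6.6 m/s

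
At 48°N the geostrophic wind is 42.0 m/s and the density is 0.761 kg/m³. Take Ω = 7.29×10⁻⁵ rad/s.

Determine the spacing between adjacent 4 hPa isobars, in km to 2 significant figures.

Coriolis parameter at 48°N:
f = 2Ω sin φ = 2 × 7.29×10⁻⁵ × sin 48° = 1.08×10⁻⁴ s⁻¹
Geostrophic balance rearranged: |∂P/∂n| = f ρ V_g
|∂P/∂n| = 1.08×10⁻⁴ × 0.761 × 42.0 = 3.46×10⁻³ Pa/m
Isobar spacing: Δn = ΔP/|∂P/∂n| = 400 Pa / 3.46×10⁻³ Pa/m = 115503 m ≈ 120 km

120 km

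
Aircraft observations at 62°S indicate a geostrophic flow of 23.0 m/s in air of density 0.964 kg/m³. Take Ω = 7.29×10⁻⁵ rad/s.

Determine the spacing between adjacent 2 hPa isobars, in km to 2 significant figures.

Coriolis parameter at 62°S:
f = 2Ω sin φ = 2 × 7.29×10⁻⁵ × sin 62° = 1.29×10⁻⁴ s⁻¹
Geostrophic balance rearranged: |∂P/∂n| = f ρ V_g
|∂P/∂n| = 1.29×10⁻⁴ × 0.964 × 23.0 = 2.85×10⁻³ Pa/m
Isobar spacing: Δn = ΔP/|∂P/∂n| = 200 Pa / 2.85×10⁻³ Pa/m = 70070 m ≈ 70 km

70 km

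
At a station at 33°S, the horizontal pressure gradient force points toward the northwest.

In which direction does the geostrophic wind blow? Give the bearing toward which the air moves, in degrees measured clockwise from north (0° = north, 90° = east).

225°

The pressure-gradient force points toward the northwest (bearing 315°).
Geostrophic balance: in the Southern Hemisphere the Coriolis force deflects motion to the left, so the geostrophic wind blows 90° to the left of the pressure-gradient force (low pressure on the right).
Rotating 315° by 90° counterclockwise gives 225° — the wind blows toward the southwest.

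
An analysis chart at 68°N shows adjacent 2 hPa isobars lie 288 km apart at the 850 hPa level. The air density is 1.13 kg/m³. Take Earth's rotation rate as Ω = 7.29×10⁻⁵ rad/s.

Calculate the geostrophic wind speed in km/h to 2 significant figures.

Coriolis parameter at 68°N:
f = 2Ω sin φ = 2 × 7.29×10⁻⁵ × sin 68° = 1.35×10⁻⁴ s⁻¹
Pressure gradient: |∂P/∂n| = 200 Pa / 288000 m = 6.94×10⁻⁴ Pa/m
Geostrophic balance (pressure-gradient force = Coriolis force):
V_g = (1/(fρ)) |∂P/∂n| = 6.94×10⁻⁴ / (1.35×10⁻⁴ × 1.13) = 4.55 m/s
Converting: 4.55 m/s × 3.6 = 16 km/h

16 km/h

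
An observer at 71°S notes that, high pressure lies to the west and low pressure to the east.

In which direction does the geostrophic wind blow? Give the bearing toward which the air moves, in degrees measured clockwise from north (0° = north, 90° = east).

The pressure-gradient force points toward the east (bearing 090°).
Geostrophic balance: in the Southern Hemisphere the Coriolis force deflects motion to the left, so the geostrophic wind blows 90° to the left of the pressure-gradient force (low pressure on the right).
Rotating 090° by 90° counterclockwise gives 000° — the wind blows toward the north.

000°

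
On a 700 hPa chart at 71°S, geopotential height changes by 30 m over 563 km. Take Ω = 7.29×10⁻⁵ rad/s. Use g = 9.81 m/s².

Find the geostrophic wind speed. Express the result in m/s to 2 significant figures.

Coriolis parameter at 71°S:
f = 2Ω sin φ = 2 × 7.29×10⁻⁵ × sin 71° = 1.38×10⁻⁴ s⁻¹
Height gradient: |∂Z/∂n| = 30 m / 563000 m = 5.33×10⁻⁵
On a pressure surface, geostrophic balance gives V_g = (g/f)|∂Z/∂n|:
V_g = 9.81 × 5.33×10⁻⁵ / 1.38×10⁻⁴ = 3.79 m/s

3.8 m/s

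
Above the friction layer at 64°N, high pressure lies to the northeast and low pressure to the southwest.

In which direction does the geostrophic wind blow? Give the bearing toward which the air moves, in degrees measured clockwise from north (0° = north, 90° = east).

The pressure-gradient force points toward the southwest (bearing 225°).
Geostrophic balance: in the Northern Hemisphere the Coriolis force deflects motion to the right, so the geostrophic wind blows 90° to the right of the pressure-gradient force (low pressure on the left).
Rotating 225° by 90° clockwise gives 315° — the wind blows toward the northwest.

315°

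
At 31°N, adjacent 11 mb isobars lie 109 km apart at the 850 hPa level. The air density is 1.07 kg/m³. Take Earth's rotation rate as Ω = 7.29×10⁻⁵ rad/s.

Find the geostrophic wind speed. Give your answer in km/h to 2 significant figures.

Coriolis parameter at 31°N:
f = 2Ω sin φ = 2 × 7.29×10⁻⁵ × sin 31° = 7.51×10⁻⁵ s⁻¹
Pressure gradient: |∂P/∂n| = 1100 Pa / 109000 m = 1.01×10⁻² Pa/m
Geostrophic balance (pressure-gradient force = Coriolis force):
V_g = (1/(fρ)) |∂P/∂n| = 1.01×10⁻² / (7.51×10⁻⁵ × 1.07) = 126 m/s
Converting: 126 m/s × 3.6 = 450 km/h

450 km/h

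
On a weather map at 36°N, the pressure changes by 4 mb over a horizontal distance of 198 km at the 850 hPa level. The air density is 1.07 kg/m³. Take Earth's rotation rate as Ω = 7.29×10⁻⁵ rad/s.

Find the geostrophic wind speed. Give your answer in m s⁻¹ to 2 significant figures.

Coriolis parameter at 36°N:
f = 2Ω sin φ = 2 × 7.29×10⁻⁵ × sin 36° = 8.57×10⁻⁵ s⁻¹
Pressure gradient: |∂P/∂n| = 400 Pa / 198000 m = 2.02×10⁻³ Pa/m
Geostrophic balance (pressure-gradient force = Coriolis force):
V_g = (1/(fρ)) |∂P/∂n| = 2.02×10⁻³ / (8.57×10⁻⁵ × 1.07) = 22.0 m/s

22 m s⁻¹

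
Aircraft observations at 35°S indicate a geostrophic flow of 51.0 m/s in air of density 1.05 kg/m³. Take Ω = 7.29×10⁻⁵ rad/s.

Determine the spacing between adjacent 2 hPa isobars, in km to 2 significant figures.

Coriolis parameter at 35°S:
f = 2Ω sin φ = 2 × 7.29×10⁻⁵ × sin 35° = 8.36×10⁻⁵ s⁻¹
Geostrophic balance rearranged: |∂P/∂n| = f ρ V_g
|∂P/∂n| = 8.36×10⁻⁵ × 1.05 × 51.0 = 4.48×10⁻³ Pa/m
Isobar spacing: Δn = ΔP/|∂P/∂n| = 200 Pa / 4.48×10⁻³ Pa/m = 44660 m ≈ 45 km

45 km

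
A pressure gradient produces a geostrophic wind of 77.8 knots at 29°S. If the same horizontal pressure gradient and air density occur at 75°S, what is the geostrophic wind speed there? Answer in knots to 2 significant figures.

With the same pressure gradient and density, V_g ∝ 1/f ∝ 1/sin φ.
V₂ = V₁ · sin φ₁ / sin φ₂ = 77.8 × sin 29° / sin 75°
V₂ = 77.8 × 0.4848/0.9659 = 39 knots

39 knots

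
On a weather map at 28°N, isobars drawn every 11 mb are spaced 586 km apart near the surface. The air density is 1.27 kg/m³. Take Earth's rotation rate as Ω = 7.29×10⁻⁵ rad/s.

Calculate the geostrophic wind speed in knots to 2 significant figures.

42 knots

Coriolis parameter at 28°N:
f = 2Ω sin φ = 2 × 7.29×10⁻⁵ × sin 28° = 6.84×10⁻⁵ s⁻¹
Pressure gradient: |∂P/∂n| = 1100 Pa / 586000 m = 1.88×10⁻³ Pa/m
Geostrophic balance (pressure-gradient force = Coriolis force):
V_g = (1/(fρ)) |∂P/∂n| = 1.88×10⁻³ / (6.84×10⁻⁵ × 1.27) = 21.6 m/s
Converting: 21.6 m/s × 1.944 = 42 knots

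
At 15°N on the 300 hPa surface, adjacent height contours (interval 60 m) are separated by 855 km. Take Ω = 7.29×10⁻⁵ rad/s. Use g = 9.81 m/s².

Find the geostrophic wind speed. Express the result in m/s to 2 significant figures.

18 m/s

Coriolis parameter at 15°N:
f = 2Ω sin φ = 2 × 7.29×10⁻⁵ × sin 15° = 3.77×10⁻⁵ s⁻¹
Height gradient: |∂Z/∂n| = 60 m / 855000 m = 7.02×10⁻⁵
On a pressure surface, geostrophic balance gives V_g = (g/f)|∂Z/∂n|:
V_g = 9.81 × 7.02×10⁻⁵ / 3.77×10⁻⁵ = 18.2 m/s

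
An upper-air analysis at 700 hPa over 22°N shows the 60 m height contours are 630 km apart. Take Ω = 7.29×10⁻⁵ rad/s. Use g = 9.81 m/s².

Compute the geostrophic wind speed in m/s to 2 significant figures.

17 m/s

Coriolis parameter at 22°N:
f = 2Ω sin φ = 2 × 7.29×10⁻⁵ × sin 22° = 5.46×10⁻⁵ s⁻¹
Height gradient: |∂Z/∂n| = 60 m / 630000 m = 9.52×10⁻⁵
On a pressure surface, geostrophic balance gives V_g = (g/f)|∂Z/∂n|:
V_g = 9.81 × 9.52×10⁻⁵ / 5.46×10⁻⁵ = 17.1 m/s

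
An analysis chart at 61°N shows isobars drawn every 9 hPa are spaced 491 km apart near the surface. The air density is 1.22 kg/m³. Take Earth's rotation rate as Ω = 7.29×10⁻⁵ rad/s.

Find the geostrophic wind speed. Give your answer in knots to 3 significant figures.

Coriolis parameter at 61°N:
f = 2Ω sin φ = 2 × 7.29×10⁻⁵ × sin 61° = 1.28×10⁻⁴ s⁻¹
Pressure gradient: |∂P/∂n| = 900 Pa / 491000 m = 1.83×10⁻³ Pa/m
Geostrophic balance (pressure-gradient force = Coriolis force):
V_g = (1/(fρ)) |∂P/∂n| = 1.83×10⁻³ / (1.28×10⁻⁴ × 1.22) = 11.8 m/s
Converting: 11.8 m/s × 1.944 = 22.9 knots

22.9 knots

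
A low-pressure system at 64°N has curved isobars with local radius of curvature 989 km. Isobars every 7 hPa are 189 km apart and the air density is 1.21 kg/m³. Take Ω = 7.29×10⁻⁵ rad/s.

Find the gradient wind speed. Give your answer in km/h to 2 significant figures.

73 km/h

Coriolis parameter at 64°N:
f = 2Ω sin φ = 2 × 7.29×10⁻⁵ × sin 64° = 1.31×10⁻⁴ s⁻¹
Pressure gradient: |∂P/∂n| = 700 Pa / 189000 m = 3.70×10⁻³ Pa/m
Geostrophic speed: V_g = |∂P/∂n|/(fρ) = 3.70×10⁻³/(1.31×10⁻⁴ × 1.21) = 23.4 m/s
Around a low, centrifugal force acts outward with Coriolis, so pressure-gradient force balances both:
(1/ρ)|∂P/∂n| = fV + V²/R  →  V² + fR·V − fR·V_g = 0
With fR = 1.31×10⁻⁴ × 989×10³ m = 130 m/s:
V = [−fR + √((fR)² + 4 fR V_g)]/2 = [−130 + √(130² + 4×130×23.4)]/2 = 20.2 m/s
Subgeostrophic (V < V_g = 23.4 m/s), as expected around a low.
Converting: 20.2 m/s × 3.6 = 73 km/h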